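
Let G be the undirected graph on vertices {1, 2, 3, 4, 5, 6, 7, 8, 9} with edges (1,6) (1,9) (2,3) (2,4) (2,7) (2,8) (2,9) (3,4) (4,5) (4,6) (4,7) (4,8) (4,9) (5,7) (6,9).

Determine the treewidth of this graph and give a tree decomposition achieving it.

Treewidth 2.
One such decomposition:
Bags: B1 = {2, 4, 9}  B2 = {2, 4, 7}  B3 = {4, 6, 9}  B4 = {1, 6, 9}  B5 = {2, 4, 8}  B6 = {4, 5, 7}  B7 = {2, 3, 4}
Tree: B1–B2, B1–B3, B3–B4, B1–B5, B2–B6, B1–B7

Each bag holds 3 vertices, so the decomposition has width 2, which upper-bounds the treewidth. For the lower bound, the 3 vertices {1, 6, 9} are pairwise adjacent, and any tree decomposition puts a clique entirely inside one bag — forcing width ≥ 2. Combining the bounds, tw(G) = 2.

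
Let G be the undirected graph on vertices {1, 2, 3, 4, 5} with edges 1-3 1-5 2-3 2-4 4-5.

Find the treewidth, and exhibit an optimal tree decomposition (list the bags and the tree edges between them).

Each bag holds 3 vertices, so the decomposition has width 2, which upper-bounds the treewidth. The edges 3–1–5–4–2–3 form a cycle, so G is not a tree and its treewidth is at least 2. The upper and lower bounds meet at 2, so that is the treewidth.

Treewidth 2.
One such decomposition:
Bags: B1 = {1, 3, 5}  B2 = {3, 4, 5}  B3 = {2, 3, 4}
Tree: B1–B2, B2–B3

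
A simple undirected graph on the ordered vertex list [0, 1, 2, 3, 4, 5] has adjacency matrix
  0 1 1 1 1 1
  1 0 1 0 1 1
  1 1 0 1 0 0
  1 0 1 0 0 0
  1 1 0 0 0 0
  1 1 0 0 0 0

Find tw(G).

2

A width-2 tree decomposition is:
Bags: B1 = {0, 1, 4}  B2 = {0, 1, 2}  B3 = {0, 1, 5}  B4 = {0, 2, 3}
Tree: B1–B2, B1–B3, B2–B4
Each bag holds 3 vertices, so the decomposition has width 2, which upper-bounds the treewidth. For the lower bound, the 3 vertices {0, 1, 2} are pairwise adjacent, and any tree decomposition puts a clique entirely inside one bag — forcing width ≥ 2. The upper and lower bounds meet at 2, so that is the treewidth.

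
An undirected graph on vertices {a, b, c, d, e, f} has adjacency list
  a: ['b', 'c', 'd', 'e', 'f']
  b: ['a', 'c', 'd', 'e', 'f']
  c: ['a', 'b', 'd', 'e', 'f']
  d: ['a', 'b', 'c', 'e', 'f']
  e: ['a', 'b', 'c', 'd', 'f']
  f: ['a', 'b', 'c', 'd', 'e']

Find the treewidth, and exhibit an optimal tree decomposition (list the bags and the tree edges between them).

A single bag containing all 6 vertices is trivially a valid decomposition of width 5. On the other hand G contains the 6-clique {a, b, c, d, e, f}. A clique must lie in a single bag of any decomposition, so no decomposition can have width below 5. Hence tw(G) = 5 exactly.

Treewidth 5.
Bags: B1 = {a, b, c, d, e, f}
Tree: (single bag)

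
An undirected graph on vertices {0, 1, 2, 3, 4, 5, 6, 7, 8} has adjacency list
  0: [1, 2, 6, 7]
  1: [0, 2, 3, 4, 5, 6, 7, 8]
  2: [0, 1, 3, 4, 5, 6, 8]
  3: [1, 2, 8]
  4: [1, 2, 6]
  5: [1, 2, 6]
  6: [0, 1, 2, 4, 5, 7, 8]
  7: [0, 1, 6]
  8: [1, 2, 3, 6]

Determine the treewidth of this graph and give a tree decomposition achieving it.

Treewidth 3.
Bags: B1 = {1, 2, 5, 6}  B2 = {1, 2, 4, 6}  B3 = {1, 2, 6, 8}  B4 = {0, 1, 2, 6}  B5 = {0, 1, 6, 7}  B6 = {1, 2, 3, 8}
Tree: B1–B2, B2–B3, B1–B4, B4–B5, B3–B6

Every bag has size at most 4, so the width is 4 − 1 = 3 and tw(G) ≤ 3. Conversely, {1, 2, 3, 8} is a clique of size 4, and the vertices of any clique must share a bag in every tree decomposition; so some bag has ≥ 4 vertices and tw(G) ≥ 3. Combining the bounds, tw(G) = 3.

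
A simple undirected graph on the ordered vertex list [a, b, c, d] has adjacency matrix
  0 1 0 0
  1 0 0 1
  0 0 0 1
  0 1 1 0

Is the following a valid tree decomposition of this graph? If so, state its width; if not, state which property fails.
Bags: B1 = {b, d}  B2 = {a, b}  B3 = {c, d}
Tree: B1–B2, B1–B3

Yes; width 1.

Checking the three conditions: (i) the bags cover all of {a, b, c, d}; (ii) for each edge, some bag contains both endpoints; (iii) the bags containing any fixed vertex form a subtree. All hold, so the decomposition is valid with width 2 − 1 = 1.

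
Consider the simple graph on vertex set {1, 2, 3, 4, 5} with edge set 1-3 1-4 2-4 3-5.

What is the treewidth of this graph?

A width-1 tree decomposition is:
Bags: B1 = {1, 3}  B2 = {1, 4}  B3 = {3, 5}  B4 = {2, 4}
Tree: B1–B2, B1–B3, B2–B4
The largest bag has 2 vertices, giving width 1; this decomposition certifies tw(G) ≤ 1. Since G has at least one edge (e.g. 1–3), it is not an edgeless graph, so tw(G) ≥ 1. Hence tw(G) = 1 exactly.

1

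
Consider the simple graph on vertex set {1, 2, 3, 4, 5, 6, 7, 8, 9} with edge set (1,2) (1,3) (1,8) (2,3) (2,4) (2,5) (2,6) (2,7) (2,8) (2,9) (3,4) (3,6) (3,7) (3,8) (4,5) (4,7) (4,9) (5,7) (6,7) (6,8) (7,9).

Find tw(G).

A width-3 tree decomposition is:
Bags: B1 = {2, 3, 6, 7}  B2 = {2, 3, 4, 7}  B3 = {2, 4, 7, 9}  B4 = {2, 3, 6, 8}  B5 = {2, 4, 5, 7}  B6 = {1, 2, 3, 8}
Tree: B1–B2, B2–B3, B1–B4, B2–B5, B4–B6
Every bag has size at most 4, so the width is 4 − 1 = 3 and tw(G) ≤ 3. Conversely, {2, 4, 7, 9} is a clique of size 4, and the vertices of any clique must share a bag in every tree decomposition; so some bag has ≥ 4 vertices and tw(G) ≥ 3. The upper and lower bounds meet at 3, so that is the treewidth.

3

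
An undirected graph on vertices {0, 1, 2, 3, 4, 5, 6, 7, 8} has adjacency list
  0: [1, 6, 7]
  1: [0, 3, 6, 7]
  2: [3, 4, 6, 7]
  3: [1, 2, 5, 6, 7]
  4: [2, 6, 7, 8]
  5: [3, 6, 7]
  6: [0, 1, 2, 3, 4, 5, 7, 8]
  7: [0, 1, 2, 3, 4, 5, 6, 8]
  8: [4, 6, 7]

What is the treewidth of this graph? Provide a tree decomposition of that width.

Each bag holds 4 vertices, so the decomposition has width 3, which upper-bounds the treewidth. For the lower bound, the 4 vertices {0, 1, 6, 7} are pairwise adjacent, and any tree decomposition puts a clique entirely inside one bag — forcing width ≥ 3. Combining the bounds, tw(G) = 3.

Treewidth 3.
One such decomposition:
Bags: B1 = {2, 3, 6, 7}  B2 = {2, 4, 6, 7}  B3 = {1, 3, 6, 7}  B4 = {0, 1, 6, 7}  B5 = {3, 5, 6, 7}  B6 = {4, 6, 7, 8}
Tree: B1–B2, B1–B3, B3–B4, B1–B5, B2–B6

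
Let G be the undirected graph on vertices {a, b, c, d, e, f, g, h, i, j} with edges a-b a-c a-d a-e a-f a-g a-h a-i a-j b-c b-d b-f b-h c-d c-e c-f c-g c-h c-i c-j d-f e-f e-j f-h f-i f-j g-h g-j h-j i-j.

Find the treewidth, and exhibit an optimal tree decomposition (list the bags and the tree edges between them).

Every bag has size at most 5, so the width is 5 − 1 = 4 and tw(G) ≤ 4. For the lower bound, the 5 vertices {a, c, g, h, j} are pairwise adjacent, and any tree decomposition puts a clique entirely inside one bag — forcing width ≥ 4. The upper and lower bounds meet at 4, so that is the treewidth.

Treewidth 4.
One optimal decomposition is:
Bags: B1 = {a, b, c, d, f}  B2 = {a, b, c, f, h}  B3 = {a, c, f, h, j}  B4 = {a, c, e, f, j}  B5 = {a, c, f, i, j}  B6 = {a, c, g, h, j}
Tree: B1–B2, B2–B3, B3–B4, B4–B5, B3–B6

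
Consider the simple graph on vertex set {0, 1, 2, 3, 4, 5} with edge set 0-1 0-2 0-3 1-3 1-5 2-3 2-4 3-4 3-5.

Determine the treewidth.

A width-2 tree decomposition is:
Bags: B1 = {0, 2, 3}  B2 = {0, 1, 3}  B3 = {2, 3, 4}  B4 = {1, 3, 5}
Tree: B1–B2, B1–B3, B2–B4
The largest bag has 3 vertices, giving width 2; this decomposition certifies tw(G) ≤ 2. On the other hand G contains the 3-clique {0, 1, 3}. A clique must lie in a single bag of any decomposition, so no decomposition can have width below 2. Therefore the treewidth is 2.

2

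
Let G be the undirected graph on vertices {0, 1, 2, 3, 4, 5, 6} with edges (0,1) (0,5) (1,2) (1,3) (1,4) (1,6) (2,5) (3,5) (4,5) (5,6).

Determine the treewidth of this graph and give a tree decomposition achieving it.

Treewidth 2.
Bags: B1 = {1, 5, 6}  B2 = {0, 1, 5}  B3 = {1, 4, 5}  B4 = {1, 2, 5}  B5 = {1, 3, 5}
Tree: B1–B2, B2–B3, B3–B4, B4–B5

Every bag has size at most 3, so the width is 3 − 1 = 2 and tw(G) ≤ 2. The edges 1–6–5–0–1 form a cycle, so G is not a tree and its treewidth is at least 2. The upper and lower bounds meet at 2, so that is the treewidth.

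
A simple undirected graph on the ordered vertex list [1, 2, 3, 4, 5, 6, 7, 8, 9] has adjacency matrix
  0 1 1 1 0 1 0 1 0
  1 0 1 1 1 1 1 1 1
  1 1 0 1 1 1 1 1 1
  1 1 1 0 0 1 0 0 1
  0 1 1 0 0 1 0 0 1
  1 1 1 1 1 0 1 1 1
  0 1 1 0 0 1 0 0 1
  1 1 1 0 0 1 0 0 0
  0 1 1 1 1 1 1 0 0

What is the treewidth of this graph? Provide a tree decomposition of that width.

The largest bag has 5 vertices, giving width 4; this decomposition certifies tw(G) ≤ 4. Conversely, {1, 2, 3, 6, 8} is a clique of size 5, and the vertices of any clique must share a bag in every tree decomposition; so some bag has ≥ 5 vertices and tw(G) ≥ 4. Combining the bounds, tw(G) = 4.

Treewidth 4.
Bags: B1 = {2, 3, 4, 6, 9}  B2 = {2, 3, 5, 6, 9}  B3 = {1, 2, 3, 4, 6}  B4 = {2, 3, 6, 7, 9}  B5 = {1, 2, 3, 6, 8}
Tree: B1–B2, B1–B3, B1–B4, B3–B5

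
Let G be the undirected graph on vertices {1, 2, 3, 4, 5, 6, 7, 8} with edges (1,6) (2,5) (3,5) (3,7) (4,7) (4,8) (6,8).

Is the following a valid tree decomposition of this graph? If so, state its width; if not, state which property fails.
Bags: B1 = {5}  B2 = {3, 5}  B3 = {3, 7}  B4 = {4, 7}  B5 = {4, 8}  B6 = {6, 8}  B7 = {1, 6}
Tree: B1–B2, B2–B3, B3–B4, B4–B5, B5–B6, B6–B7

No — vertex 2 appears in no bag.

A tree decomposition must satisfy three properties: every vertex lies in some bag; for every edge, both endpoints lie together in some bag; and for every vertex, the bags containing it form a connected subtree. Here vertex 2 appears in no bag, so the decomposition is invalid.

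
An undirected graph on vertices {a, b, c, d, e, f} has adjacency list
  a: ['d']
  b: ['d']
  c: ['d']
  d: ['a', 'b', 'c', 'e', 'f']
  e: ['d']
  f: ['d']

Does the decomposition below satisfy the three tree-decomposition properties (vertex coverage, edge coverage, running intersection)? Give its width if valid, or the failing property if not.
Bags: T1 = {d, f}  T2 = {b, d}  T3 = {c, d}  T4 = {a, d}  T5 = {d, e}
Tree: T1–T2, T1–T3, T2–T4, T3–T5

Yes; width 1.

Vertex coverage: the bags together contain {a, b, c, d, e, f}, the full vertex set. Edge coverage: each edge of G has both endpoints in at least one bag. Running intersection: for every vertex, the bags containing it form a connected subtree. All three properties hold, so this is a valid tree decomposition of width max|bag| − 1 = 1, and hence tw(G) ≤ 1.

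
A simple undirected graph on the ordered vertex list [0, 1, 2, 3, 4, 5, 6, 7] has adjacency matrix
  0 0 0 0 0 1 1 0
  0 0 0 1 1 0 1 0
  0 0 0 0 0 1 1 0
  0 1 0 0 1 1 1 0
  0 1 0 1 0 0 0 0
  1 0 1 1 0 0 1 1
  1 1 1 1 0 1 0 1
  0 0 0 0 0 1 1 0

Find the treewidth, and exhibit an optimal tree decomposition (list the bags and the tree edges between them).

Every bag has size at most 3, so the width is 3 − 1 = 2 and tw(G) ≤ 2. Conversely, {1, 3, 4} is a clique of size 3, and the vertices of any clique must share a bag in every tree decomposition; so some bag has ≥ 3 vertices and tw(G) ≥ 2. Therefore the treewidth is 2.

Treewidth 2.
One such decomposition:
Bags: B1 = {3, 5, 6}  B2 = {5, 6, 7}  B3 = {1, 3, 6}  B4 = {1, 3, 4}  B5 = {0, 5, 6}  B6 = {2, 5, 6}
Tree: B1–B2, B1–B3, B3–B4, B2–B5, B5–B6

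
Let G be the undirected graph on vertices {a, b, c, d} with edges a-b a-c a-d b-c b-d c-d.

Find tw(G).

A width-3 tree decomposition is:
Bags: B1 = {a, b, c, d}
Tree: (single bag)
With just one bag of size 4, the width is 4 − 1 = 3, so tw(G) ≤ 3. For the lower bound, the 4 vertices {a, b, c, d} are pairwise adjacent, and any tree decomposition puts a clique entirely inside one bag — forcing width ≥ 3. Combining the bounds, tw(G) = 3.

3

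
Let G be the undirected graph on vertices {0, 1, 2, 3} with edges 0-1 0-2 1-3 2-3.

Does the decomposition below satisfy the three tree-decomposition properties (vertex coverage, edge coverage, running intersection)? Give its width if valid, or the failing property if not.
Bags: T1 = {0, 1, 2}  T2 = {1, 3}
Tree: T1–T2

No — edge (2,3) lies in no bag.

A tree decomposition must satisfy three properties: every vertex lies in some bag; for every edge, both endpoints lie together in some bag; and for every vertex, the bags containing it form a connected subtree. Here edge (2,3) lies in no bag, so the decomposition is invalid.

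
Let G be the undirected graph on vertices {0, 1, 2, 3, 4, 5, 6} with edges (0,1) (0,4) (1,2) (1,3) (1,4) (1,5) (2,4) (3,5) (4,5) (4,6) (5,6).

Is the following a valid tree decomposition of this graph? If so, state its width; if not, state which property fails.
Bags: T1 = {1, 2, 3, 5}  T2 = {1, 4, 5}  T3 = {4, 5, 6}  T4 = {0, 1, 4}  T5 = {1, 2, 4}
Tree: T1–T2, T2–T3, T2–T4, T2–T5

A tree decomposition must satisfy three properties: every vertex lies in some bag; for every edge, both endpoints lie together in some bag; and for every vertex, the bags containing it form a connected subtree. Here bags containing vertex 2 are not connected in the tree, so the decomposition is invalid.

No — bags containing vertex 2 are not connected in the tree.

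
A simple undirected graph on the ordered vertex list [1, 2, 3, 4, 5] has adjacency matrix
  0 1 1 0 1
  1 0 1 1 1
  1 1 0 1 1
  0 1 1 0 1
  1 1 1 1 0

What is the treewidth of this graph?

3

A width-3 tree decomposition is:
Bags: B1 = {1, 2, 3, 5}  B2 = {2, 3, 4, 5}
Tree: B1–B2
Every bag has size at most 4, so the width is 4 − 1 = 3 and tw(G) ≤ 3. Conversely, {1, 2, 3, 5} is a clique of size 4, and the vertices of any clique must share a bag in every tree decomposition; so some bag has ≥ 4 vertices and tw(G) ≥ 3. Therefore the treewidth is 3.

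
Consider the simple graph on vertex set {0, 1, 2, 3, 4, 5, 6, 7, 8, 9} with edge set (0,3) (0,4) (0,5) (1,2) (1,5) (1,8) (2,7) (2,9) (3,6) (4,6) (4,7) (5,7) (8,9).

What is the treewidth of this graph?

2

A width-2 tree decomposition is:
Bags: B1 = {2, 8, 9}  B2 = {1, 2, 8}  B3 = {1, 2, 7}  B4 = {1, 5, 7}  B5 = {4, 5, 7}  B6 = {0, 4, 5}  B7 = {0, 4, 6}  B8 = {0, 3, 6}
Tree: B1–B2, B2–B3, B3–B4, B4–B5, B5–B6, B6–B7, B7–B8
The largest bag has 3 vertices, giving width 2; this decomposition certifies tw(G) ≤ 2. For the lower bound, G contains the cycle 9–8–1–2–9, so G is not a forest; only forests have treewidth ≤ 1, hence tw(G) ≥ 2. The upper and lower bounds meet at 2, so that is the treewidth.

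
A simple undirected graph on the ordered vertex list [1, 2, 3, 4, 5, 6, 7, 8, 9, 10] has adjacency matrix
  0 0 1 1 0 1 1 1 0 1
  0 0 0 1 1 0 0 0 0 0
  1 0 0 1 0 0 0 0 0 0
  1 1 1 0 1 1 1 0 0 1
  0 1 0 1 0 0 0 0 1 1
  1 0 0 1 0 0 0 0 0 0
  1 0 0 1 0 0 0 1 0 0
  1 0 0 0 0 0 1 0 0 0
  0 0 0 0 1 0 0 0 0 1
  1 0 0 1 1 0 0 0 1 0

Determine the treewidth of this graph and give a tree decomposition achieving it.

Each bag holds 3 vertices, so the decomposition has width 2, which upper-bounds the treewidth. On the other hand G contains the 3-clique {1, 7, 8}. A clique must lie in a single bag of any decomposition, so no decomposition can have width below 2. Combining the bounds, tw(G) = 2.

Treewidth 2.
One optimal decomposition is:
Bags: B1 = {1, 4, 10}  B2 = {1, 3, 4}  B3 = {1, 4, 7}  B4 = {4, 5, 10}  B5 = {1, 4, 6}  B6 = {1, 7, 8}  B7 = {5, 9, 10}  B8 = {2, 4, 5}
Tree: B1–B2, B2–B3, B1–B4, B3–B5, B3–B6, B4–B7, B4–B8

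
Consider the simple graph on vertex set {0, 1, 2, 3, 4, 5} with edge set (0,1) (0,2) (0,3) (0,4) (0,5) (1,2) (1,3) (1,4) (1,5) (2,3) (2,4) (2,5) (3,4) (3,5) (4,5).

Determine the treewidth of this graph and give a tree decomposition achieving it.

Treewidth 5.
One optimal decomposition is:
Bags: B1 = {0, 1, 2, 3, 4, 5}
Tree: (single bag)

A single bag containing all 6 vertices is trivially a valid decomposition of width 5. On the other hand G contains the 6-clique {0, 1, 2, 3, 4, 5}. A clique must lie in a single bag of any decomposition, so no decomposition can have width below 5. The upper and lower bounds meet at 5, so that is the treewidth.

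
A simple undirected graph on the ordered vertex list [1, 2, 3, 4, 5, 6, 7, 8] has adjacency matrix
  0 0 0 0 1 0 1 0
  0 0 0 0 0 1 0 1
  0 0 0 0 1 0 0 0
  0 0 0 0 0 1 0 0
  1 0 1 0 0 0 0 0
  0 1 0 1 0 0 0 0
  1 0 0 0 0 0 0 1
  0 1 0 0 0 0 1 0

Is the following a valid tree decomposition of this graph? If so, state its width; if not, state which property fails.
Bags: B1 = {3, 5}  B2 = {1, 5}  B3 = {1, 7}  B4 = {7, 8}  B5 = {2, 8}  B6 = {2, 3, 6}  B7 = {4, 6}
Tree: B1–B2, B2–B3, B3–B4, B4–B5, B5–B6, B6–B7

No — bags containing vertex 3 are not connected in the tree.

A tree decomposition must satisfy three properties: every vertex lies in some bag; for every edge, both endpoints lie together in some bag; and for every vertex, the bags containing it form a connected subtree. Here bags containing vertex 3 are not connected in the tree, so the decomposition is invalid.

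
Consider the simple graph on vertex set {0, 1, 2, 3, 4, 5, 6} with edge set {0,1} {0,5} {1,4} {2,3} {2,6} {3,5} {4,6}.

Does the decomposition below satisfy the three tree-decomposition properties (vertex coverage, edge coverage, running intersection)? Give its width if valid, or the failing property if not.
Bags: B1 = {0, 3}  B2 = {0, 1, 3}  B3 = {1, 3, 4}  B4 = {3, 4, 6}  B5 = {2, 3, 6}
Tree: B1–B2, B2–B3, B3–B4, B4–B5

A tree decomposition must satisfy three properties: every vertex lies in some bag; for every edge, both endpoints lie together in some bag; and for every vertex, the bags containing it form a connected subtree. Here vertex 5 appears in no bag, so the decomposition is invalid.

No — vertex 5 appears in no bag.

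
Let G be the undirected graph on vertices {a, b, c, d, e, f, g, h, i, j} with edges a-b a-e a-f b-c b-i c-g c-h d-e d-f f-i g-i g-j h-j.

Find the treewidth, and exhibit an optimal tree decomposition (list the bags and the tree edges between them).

Every bag has size at most 3, so the width is 3 − 1 = 2 and tw(G) ≤ 2. For the lower bound, G contains the cycle e–d–f–a–e, so G is not a forest; only forests have treewidth ≤ 1, hence tw(G) ≥ 2. The upper and lower bounds meet at 2, so that is the treewidth.

Treewidth 2.
One optimal decomposition is:
Bags: B1 = {a, d, e}  B2 = {a, d, f}  B3 = {a, b, f}  B4 = {b, f, i}  B5 = {b, c, i}  B6 = {c, g, i}  B7 = {c, g, h}  B8 = {g, h, j}
Tree: B1–B2, B2–B3, B3–B4, B4–B5, B5–B6, B6–B7, B7–B8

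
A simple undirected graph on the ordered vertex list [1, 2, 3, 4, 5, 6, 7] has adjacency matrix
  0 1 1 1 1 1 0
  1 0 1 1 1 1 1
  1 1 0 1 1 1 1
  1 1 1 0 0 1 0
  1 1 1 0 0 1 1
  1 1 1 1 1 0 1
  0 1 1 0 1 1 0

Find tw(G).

4

A width-4 tree decomposition is:
Bags: B1 = {2, 3, 5, 6, 7}  B2 = {1, 2, 3, 5, 6}  B3 = {1, 2, 3, 4, 6}
Tree: B1–B2, B2–B3
Each bag holds 5 vertices, so the decomposition has width 4, which upper-bounds the treewidth. For the lower bound, the 5 vertices {1, 2, 3, 4, 6} are pairwise adjacent, and any tree decomposition puts a clique entirely inside one bag — forcing width ≥ 4. Therefore the treewidth is 4.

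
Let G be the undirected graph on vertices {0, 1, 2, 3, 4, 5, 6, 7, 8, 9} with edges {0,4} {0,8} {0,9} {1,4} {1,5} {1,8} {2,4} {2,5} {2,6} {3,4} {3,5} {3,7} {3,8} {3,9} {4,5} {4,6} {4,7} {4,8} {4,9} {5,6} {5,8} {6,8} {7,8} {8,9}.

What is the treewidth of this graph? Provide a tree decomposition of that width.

The largest bag has 4 vertices, giving width 3; this decomposition certifies tw(G) ≤ 3. For the lower bound, the 4 vertices {0, 4, 8, 9} are pairwise adjacent, and any tree decomposition puts a clique entirely inside one bag — forcing width ≥ 3. Hence tw(G) = 3 exactly.

Treewidth 3.
One such decomposition:
Bags: B1 = {4, 5, 6, 8}  B2 = {2, 4, 5, 6}  B3 = {3, 4, 5, 8}  B4 = {3, 4, 7, 8}  B5 = {1, 4, 5, 8}  B6 = {3, 4, 8, 9}  B7 = {0, 4, 8, 9}
Tree: B1–B2, B1–B3, B3–B4, B3–B5, B3–B6, B6–B7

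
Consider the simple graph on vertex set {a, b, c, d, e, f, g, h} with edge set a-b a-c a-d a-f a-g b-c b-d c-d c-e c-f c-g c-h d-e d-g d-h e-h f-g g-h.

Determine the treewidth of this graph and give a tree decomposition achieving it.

The largest bag has 4 vertices, giving width 3; this decomposition certifies tw(G) ≤ 3. Conversely, {c, d, g, h} is a clique of size 4, and the vertices of any clique must share a bag in every tree decomposition; so some bag has ≥ 4 vertices and tw(G) ≥ 3. The upper and lower bounds meet at 3, so that is the treewidth.

Treewidth 3.
One optimal decomposition is:
Bags: B1 = {c, d, g, h}  B2 = {a, c, d, g}  B3 = {a, c, f, g}  B4 = {a, b, c, d}  B5 = {c, d, e, h}
Tree: B1–B2, B2–B3, B2–B4, B1–B5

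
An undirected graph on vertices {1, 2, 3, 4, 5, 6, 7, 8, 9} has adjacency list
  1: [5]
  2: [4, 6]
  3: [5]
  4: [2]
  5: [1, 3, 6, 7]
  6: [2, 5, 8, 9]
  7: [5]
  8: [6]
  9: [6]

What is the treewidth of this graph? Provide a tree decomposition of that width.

The largest bag has 2 vertices, giving width 1; this decomposition certifies tw(G) ≤ 1. Any graph with an edge has treewidth ≥ 1, and G has the edge 6–5. Hence tw(G) = 1 exactly.

Treewidth 1.
Bags: B1 = {5, 6}  B2 = {6, 9}  B3 = {2, 6}  B4 = {6, 8}  B5 = {3, 5}  B6 = {5, 7}  B7 = {1, 5}  B8 = {2, 4}
Tree: B1–B2, B2–B3, B3–B4, B1–B5, B5–B6, B1–B7, B3–B8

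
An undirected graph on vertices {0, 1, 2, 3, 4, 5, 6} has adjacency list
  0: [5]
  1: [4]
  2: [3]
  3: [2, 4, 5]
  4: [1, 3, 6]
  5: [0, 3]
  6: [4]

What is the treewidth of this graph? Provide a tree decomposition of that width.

Treewidth 1.
One optimal decomposition is:
Bags: B1 = {3, 5}  B2 = {3, 4}  B3 = {0, 5}  B4 = {2, 3}  B5 = {4, 6}  B6 = {1, 4}
Tree: B1–B2, B1–B3, B2–B4, B2–B5, B2–B6

The largest bag has 2 vertices, giving width 1; this decomposition certifies tw(G) ≤ 1. Since G has at least one edge (e.g. 5–3), it is not an edgeless graph, so tw(G) ≥ 1. Combining the bounds, tw(G) = 1.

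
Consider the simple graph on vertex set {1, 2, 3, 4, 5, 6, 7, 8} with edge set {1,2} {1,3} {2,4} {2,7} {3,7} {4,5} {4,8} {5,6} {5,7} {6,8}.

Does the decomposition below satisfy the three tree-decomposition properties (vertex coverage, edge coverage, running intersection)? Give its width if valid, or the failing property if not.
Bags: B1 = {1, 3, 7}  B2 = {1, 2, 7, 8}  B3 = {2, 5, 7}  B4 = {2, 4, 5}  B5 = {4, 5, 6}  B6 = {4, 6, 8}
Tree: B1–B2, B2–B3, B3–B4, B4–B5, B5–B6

A tree decomposition must satisfy three properties: every vertex lies in some bag; for every edge, both endpoints lie together in some bag; and for every vertex, the bags containing it form a connected subtree. Here bags containing vertex 8 are not connected in the tree, so the decomposition is invalid.

No — bags containing vertex 8 are not connected in the tree.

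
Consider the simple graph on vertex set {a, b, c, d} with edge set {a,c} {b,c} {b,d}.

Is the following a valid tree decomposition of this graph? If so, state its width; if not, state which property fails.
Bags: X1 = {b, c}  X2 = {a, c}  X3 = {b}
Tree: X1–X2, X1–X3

A tree decomposition must satisfy three properties: every vertex lies in some bag; for every edge, both endpoints lie together in some bag; and for every vertex, the bags containing it form a connected subtree. Here vertex d appears in no bag, so the decomposition is invalid.

No — vertex d appears in no bag.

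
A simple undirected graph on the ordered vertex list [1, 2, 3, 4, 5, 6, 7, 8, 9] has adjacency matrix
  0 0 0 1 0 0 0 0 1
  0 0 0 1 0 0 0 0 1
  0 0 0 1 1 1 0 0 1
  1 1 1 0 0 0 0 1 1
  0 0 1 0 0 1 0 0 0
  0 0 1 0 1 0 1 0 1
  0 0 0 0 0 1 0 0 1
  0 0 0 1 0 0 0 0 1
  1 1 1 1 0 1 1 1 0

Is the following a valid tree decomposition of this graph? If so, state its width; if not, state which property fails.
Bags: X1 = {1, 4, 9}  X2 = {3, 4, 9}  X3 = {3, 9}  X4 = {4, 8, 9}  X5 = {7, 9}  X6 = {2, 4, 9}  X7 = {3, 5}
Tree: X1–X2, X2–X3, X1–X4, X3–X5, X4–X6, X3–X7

No — vertex 6 appears in no bag.

A tree decomposition must satisfy three properties: every vertex lies in some bag; for every edge, both endpoints lie together in some bag; and for every vertex, the bags containing it form a connected subtree. Here vertex 6 appears in no bag, so the decomposition is invalid.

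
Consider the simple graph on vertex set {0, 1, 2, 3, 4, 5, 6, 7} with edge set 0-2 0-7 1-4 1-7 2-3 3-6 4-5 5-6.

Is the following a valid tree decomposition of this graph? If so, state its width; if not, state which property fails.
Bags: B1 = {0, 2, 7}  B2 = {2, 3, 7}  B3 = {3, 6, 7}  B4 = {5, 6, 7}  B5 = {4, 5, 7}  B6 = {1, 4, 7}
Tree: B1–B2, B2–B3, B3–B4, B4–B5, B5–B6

Every vertex of G appears in some bag (union = {0, 1, 2, 3, 4, 5, 6, 7}); every edge is covered by a bag; and for each vertex v the set of bags containing v is connected in the bag tree. The decomposition is therefore valid. The largest bag has 3 vertices, so the width is 2.

Yes; width 2.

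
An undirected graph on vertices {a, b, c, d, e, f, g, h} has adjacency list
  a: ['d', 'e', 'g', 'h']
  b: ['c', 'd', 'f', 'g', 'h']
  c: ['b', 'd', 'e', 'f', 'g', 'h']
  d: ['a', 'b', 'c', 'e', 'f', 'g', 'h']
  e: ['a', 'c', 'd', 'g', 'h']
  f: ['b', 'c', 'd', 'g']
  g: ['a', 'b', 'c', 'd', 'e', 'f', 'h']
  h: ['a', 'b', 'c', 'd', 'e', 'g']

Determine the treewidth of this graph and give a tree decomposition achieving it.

Every bag has size at most 5, so the width is 5 − 1 = 4 and tw(G) ≤ 4. Conversely, {c, d, e, g, h} is a clique of size 5, and the vertices of any clique must share a bag in every tree decomposition; so some bag has ≥ 5 vertices and tw(G) ≥ 4. Combining the bounds, tw(G) = 4.

Treewidth 4.
One such decomposition:
Bags: B1 = {b, c, d, f, g}  B2 = {b, c, d, g, h}  B3 = {c, d, e, g, h}  B4 = {a, d, e, g, h}
Tree: B1–B2, B2–B3, B3–B4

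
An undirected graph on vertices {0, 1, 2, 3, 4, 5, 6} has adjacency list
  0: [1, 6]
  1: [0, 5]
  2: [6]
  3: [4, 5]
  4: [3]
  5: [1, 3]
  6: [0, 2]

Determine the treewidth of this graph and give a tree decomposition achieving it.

Treewidth 1.
One such decomposition:
Bags: B1 = {3, 4}  B2 = {3, 5}  B3 = {1, 5}  B4 = {0, 1}  B5 = {0, 6}  B6 = {2, 6}
Tree: B1–B2, B2–B3, B3–B4, B4–B5, B5–B6

The largest bag has 2 vertices, giving width 1; this decomposition certifies tw(G) ≤ 1. Since G has at least one edge (e.g. 4–3), it is not an edgeless graph, so tw(G) ≥ 1. Therefore the treewidth is 1.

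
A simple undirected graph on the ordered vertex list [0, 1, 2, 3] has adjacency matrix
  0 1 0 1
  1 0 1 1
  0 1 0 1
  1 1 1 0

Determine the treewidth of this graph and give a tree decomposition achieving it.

Every bag has size at most 3, so the width is 3 − 1 = 2 and tw(G) ≤ 2. Conversely, {0, 1, 3} is a clique of size 3, and the vertices of any clique must share a bag in every tree decomposition; so some bag has ≥ 3 vertices and tw(G) ≥ 2. Combining the bounds, tw(G) = 2.

Treewidth 2.
One optimal decomposition is:
Bags: B1 = {0, 1, 3}  B2 = {1, 2, 3}
Tree: B1–B2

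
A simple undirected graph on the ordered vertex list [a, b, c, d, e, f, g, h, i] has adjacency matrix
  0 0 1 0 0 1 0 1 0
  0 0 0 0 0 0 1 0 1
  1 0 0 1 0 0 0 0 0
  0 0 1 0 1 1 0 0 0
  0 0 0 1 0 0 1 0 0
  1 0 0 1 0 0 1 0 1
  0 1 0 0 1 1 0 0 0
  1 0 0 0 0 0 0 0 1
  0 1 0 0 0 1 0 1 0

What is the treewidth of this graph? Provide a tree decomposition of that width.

Every bag has size at most 4, so the width is 4 − 1 = 3 and tw(G) ≤ 3. For the lower bound: the 4 vertex sets {a,c,h}, {d}, {f}, {b,e,g,i} are disjoint, each induces a connected subgraph, and every pair is joined by at least one edge of G. Contracting each set to a single vertex therefore yields K_{4} as a minor, and since treewidth is minor-monotone, tw(G) ≥ tw(K_{4}) = 3. Combining the bounds, tw(G) = 3.

Treewidth 3.
One such decomposition:
Bags: B1 = {a, c, d, h}  B2 = {a, d, f, h}  B3 = {d, f, h, i}  B4 = {d, e, f, i}  B5 = {e, f, g, i}  B6 = {b, e, g, i}
Tree: B1–B2, B2–B3, B3–B4, B4–B5, B5–B6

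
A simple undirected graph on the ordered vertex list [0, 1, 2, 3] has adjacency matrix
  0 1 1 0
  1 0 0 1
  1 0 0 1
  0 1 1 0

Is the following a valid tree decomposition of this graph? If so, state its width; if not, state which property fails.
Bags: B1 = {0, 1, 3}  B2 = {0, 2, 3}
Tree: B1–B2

Vertex coverage: the bags together contain {0, 1, 2, 3}, the full vertex set. Edge coverage: each edge of G has both endpoints in at least one bag. Running intersection: for every vertex, the bags containing it form a connected subtree. All three properties hold, so this is a valid tree decomposition of width max|bag| − 1 = 2, and hence tw(G) ≤ 2.

Yes; width 2.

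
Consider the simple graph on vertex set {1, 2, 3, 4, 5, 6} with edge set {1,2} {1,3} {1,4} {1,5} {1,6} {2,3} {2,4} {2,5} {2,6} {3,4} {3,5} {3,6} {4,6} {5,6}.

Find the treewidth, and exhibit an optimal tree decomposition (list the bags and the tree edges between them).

Treewidth 4.
One such decomposition:
Bags: B1 = {1, 2, 3, 5, 6}  B2 = {1, 2, 3, 4, 6}
Tree: B1–B2

Each bag holds 5 vertices, so the decomposition has width 4, which upper-bounds the treewidth. For the lower bound, the 5 vertices {1, 2, 3, 4, 6} are pairwise adjacent, and any tree decomposition puts a clique entirely inside one bag — forcing width ≥ 4. Combining the bounds, tw(G) = 4.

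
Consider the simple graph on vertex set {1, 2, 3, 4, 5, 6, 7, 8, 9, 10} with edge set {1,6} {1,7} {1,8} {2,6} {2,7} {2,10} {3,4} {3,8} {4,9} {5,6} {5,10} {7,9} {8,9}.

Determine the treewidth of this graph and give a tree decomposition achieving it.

The largest bag has 3 vertices, giving width 2; this decomposition certifies tw(G) ≤ 2. The edges 3–4–9–8–3 form a cycle, so G is not a tree and its treewidth is at least 2. The upper and lower bounds meet at 2, so that is the treewidth.

Treewidth 2.
One such decomposition:
Bags: B1 = {3, 4, 8}  B2 = {4, 8, 9}  B3 = {1, 8, 9}  B4 = {1, 7, 9}  B5 = {1, 6, 7}  B6 = {2, 6, 7}  B7 = {2, 5, 6}  B8 = {2, 5, 10}
Tree: B1–B2, B2–B3, B3–B4, B4–B5, B5–B6, B6–B7, B7–B8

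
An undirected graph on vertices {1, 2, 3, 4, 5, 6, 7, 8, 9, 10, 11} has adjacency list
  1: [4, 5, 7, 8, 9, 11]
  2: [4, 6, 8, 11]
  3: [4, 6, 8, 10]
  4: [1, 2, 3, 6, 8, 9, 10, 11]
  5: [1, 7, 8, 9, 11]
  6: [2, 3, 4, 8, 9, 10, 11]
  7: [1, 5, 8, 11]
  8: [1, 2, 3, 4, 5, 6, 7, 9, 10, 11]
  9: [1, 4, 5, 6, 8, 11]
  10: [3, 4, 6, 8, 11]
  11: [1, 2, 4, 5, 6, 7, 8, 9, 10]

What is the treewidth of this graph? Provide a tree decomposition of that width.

Treewidth 4.
Bags: B1 = {4, 6, 8, 10, 11}  B2 = {4, 6, 8, 9, 11}  B3 = {1, 4, 8, 9, 11}  B4 = {1, 5, 8, 9, 11}  B5 = {3, 4, 6, 8, 10}  B6 = {2, 4, 6, 8, 11}  B7 = {1, 5, 7, 8, 11}
Tree: B1–B2, B2–B3, B3–B4, B1–B5, B2–B6, B4–B7

The largest bag has 5 vertices, giving width 4; this decomposition certifies tw(G) ≤ 4. For the lower bound, the 5 vertices {1, 4, 8, 9, 11} are pairwise adjacent, and any tree decomposition puts a clique entirely inside one bag — forcing width ≥ 4. Hence tw(G) = 4 exactly.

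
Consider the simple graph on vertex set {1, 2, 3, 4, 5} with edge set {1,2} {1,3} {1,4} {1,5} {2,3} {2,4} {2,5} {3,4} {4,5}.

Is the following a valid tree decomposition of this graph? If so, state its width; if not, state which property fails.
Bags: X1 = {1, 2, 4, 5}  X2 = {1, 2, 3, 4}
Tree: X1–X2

Yes; width 3.

Vertex coverage: the bags together contain {1, 2, 3, 4, 5}, the full vertex set. Edge coverage: each edge of G has both endpoints in at least one bag. Running intersection: for every vertex, the bags containing it form a connected subtree. All three properties hold, so this is a valid tree decomposition of width max|bag| − 1 = 3, and hence tw(G) ≤ 3.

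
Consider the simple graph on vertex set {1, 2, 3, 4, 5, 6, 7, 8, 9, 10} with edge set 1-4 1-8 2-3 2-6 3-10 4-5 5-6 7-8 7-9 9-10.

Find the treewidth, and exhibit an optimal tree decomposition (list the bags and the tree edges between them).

Treewidth 2.
Bags: B1 = {2, 3, 10}  B2 = {2, 9, 10}  B3 = {2, 7, 9}  B4 = {2, 7, 8}  B5 = {1, 2, 8}  B6 = {1, 2, 4}  B7 = {2, 4, 5}  B8 = {2, 5, 6}
Tree: B1–B2, B2–B3, B3–B4, B4–B5, B5–B6, B6–B7, B7–B8

Every bag has size at most 3, so the width is 3 − 1 = 2 and tw(G) ≤ 2. For the lower bound, G contains the cycle 2–3–10–9–7–8–1–4–5–6–2, so G is not a forest; only forests have treewidth ≤ 1, hence tw(G) ≥ 2. Hence tw(G) = 2 exactly.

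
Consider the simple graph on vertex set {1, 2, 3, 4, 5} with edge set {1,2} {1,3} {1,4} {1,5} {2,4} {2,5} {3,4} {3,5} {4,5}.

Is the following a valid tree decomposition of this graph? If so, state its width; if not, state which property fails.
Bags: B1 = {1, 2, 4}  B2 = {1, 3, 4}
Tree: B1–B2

A tree decomposition must satisfy three properties: every vertex lies in some bag; for every edge, both endpoints lie together in some bag; and for every vertex, the bags containing it form a connected subtree. Here vertex 5 appears in no bag, so the decomposition is invalid.

No — vertex 5 appears in no bag.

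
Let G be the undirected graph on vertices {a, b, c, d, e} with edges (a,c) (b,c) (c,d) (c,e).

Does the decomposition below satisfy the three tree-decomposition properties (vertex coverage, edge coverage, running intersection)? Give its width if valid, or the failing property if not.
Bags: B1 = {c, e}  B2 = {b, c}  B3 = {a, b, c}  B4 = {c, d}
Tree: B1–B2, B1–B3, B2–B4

No — bags containing vertex b are not connected in the tree.

A tree decomposition must satisfy three properties: every vertex lies in some bag; for every edge, both endpoints lie together in some bag; and for every vertex, the bags containing it form a connected subtree. Here bags containing vertex b are not connected in the tree, so the decomposition is invalid.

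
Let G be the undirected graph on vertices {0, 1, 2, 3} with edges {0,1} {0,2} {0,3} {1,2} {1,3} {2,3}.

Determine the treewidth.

A width-3 tree decomposition is:
Bags: B1 = {0, 1, 2, 3}
Tree: (single bag)
With just one bag of size 4, the width is 4 − 1 = 3, so tw(G) ≤ 3. For the lower bound, the 4 vertices {0, 1, 2, 3} are pairwise adjacent, and any tree decomposition puts a clique entirely inside one bag — forcing width ≥ 3. Combining the bounds, tw(G) = 3.

3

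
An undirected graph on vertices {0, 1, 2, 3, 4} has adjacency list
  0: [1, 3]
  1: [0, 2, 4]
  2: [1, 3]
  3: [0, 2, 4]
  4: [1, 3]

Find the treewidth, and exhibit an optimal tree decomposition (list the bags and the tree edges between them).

Every bag has size at most 3, so the width is 3 − 1 = 2 and tw(G) ≤ 2. The edges 3–4–1–0–3 form a cycle, so G is not a tree and its treewidth is at least 2. Hence tw(G) = 2 exactly.

Treewidth 2.
Bags: B1 = {1, 3, 4}  B2 = {0, 1, 3}  B3 = {1, 2, 3}
Tree: B1–B2, B2–B3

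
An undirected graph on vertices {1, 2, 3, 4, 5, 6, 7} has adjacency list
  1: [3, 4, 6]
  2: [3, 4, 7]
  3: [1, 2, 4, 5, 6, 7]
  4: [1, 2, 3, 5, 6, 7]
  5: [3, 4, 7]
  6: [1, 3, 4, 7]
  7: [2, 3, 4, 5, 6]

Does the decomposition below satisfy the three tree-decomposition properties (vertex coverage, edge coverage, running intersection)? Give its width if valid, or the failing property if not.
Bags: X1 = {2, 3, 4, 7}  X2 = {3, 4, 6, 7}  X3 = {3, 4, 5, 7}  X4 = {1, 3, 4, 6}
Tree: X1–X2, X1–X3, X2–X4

Yes; width 3.

Vertex coverage: the bags together contain {1, 2, 3, 4, 5, 6, 7}, the full vertex set. Edge coverage: each edge of G has both endpoints in at least one bag. Running intersection: for every vertex, the bags containing it form a connected subtree. All three properties hold, so this is a valid tree decomposition of width max|bag| − 1 = 3, and hence tw(G) ≤ 3.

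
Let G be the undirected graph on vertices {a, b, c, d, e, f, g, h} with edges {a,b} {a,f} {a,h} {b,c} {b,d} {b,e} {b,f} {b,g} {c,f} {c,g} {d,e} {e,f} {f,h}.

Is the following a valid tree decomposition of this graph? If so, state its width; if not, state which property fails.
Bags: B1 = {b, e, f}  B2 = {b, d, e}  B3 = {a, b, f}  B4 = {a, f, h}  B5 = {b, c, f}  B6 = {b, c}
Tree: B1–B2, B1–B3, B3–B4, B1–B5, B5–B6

No — vertex g appears in no bag.

A tree decomposition must satisfy three properties: every vertex lies in some bag; for every edge, both endpoints lie together in some bag; and for every vertex, the bags containing it form a connected subtree. Here vertex g appears in no bag, so the decomposition is invalid.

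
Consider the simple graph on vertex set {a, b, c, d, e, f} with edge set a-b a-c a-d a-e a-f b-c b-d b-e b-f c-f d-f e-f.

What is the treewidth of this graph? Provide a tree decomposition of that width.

Each bag holds 4 vertices, so the decomposition has width 3, which upper-bounds the treewidth. Conversely, {a, b, d, f} is a clique of size 4, and the vertices of any clique must share a bag in every tree decomposition; so some bag has ≥ 4 vertices and tw(G) ≥ 3. Hence tw(G) = 3 exactly.

Treewidth 3.
One such decomposition:
Bags: B1 = {a, b, c, f}  B2 = {a, b, e, f}  B3 = {a, b, d, f}
Tree: B1–B2, B2–B3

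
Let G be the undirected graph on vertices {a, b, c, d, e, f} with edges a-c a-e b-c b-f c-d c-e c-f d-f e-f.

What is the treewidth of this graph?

2

A width-2 tree decomposition is:
Bags: B1 = {c, e, f}  B2 = {a, c, e}  B3 = {b, c, f}  B4 = {c, d, f}
Tree: B1–B2, B1–B3, B1–B4
Each bag holds 3 vertices, so the decomposition has width 2, which upper-bounds the treewidth. Conversely, {a, c, e} is a clique of size 3, and the vertices of any clique must share a bag in every tree decomposition; so some bag has ≥ 3 vertices and tw(G) ≥ 2. The upper and lower bounds meet at 2, so that is the treewidth.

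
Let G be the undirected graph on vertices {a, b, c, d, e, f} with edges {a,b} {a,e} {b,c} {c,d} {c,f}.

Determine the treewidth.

A width-1 tree decomposition is:
Bags: B1 = {b, c}  B2 = {c, f}  B3 = {a, b}  B4 = {a, e}  B5 = {c, d}
Tree: B1–B2, B1–B3, B3–B4, B1–B5
Each bag holds 2 vertices, so the decomposition has width 1, which upper-bounds the treewidth. G has an edge, so its treewidth is at least 1. Hence tw(G) = 1 exactly.

1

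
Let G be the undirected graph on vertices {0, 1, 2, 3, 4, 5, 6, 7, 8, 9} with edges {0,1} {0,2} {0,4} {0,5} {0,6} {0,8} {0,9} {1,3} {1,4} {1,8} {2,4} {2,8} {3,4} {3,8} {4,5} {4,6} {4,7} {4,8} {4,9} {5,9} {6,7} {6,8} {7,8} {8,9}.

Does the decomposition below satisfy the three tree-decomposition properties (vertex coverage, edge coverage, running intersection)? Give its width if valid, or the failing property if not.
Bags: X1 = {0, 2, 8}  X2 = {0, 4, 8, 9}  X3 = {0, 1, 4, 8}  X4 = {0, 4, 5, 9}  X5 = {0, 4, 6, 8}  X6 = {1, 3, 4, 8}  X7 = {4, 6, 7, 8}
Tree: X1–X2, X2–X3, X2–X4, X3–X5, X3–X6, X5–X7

No — edge (4,2) lies in no bag.

A tree decomposition must satisfy three properties: every vertex lies in some bag; for every edge, both endpoints lie together in some bag; and for every vertex, the bags containing it form a connected subtree. Here edge (4,2) lies in no bag, so the decomposition is invalid.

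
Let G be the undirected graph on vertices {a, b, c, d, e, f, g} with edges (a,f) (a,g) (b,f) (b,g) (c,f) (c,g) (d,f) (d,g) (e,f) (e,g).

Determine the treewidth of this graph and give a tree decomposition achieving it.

Treewidth 2.
Bags: B1 = {b, f, g}  B2 = {e, f, g}  B3 = {c, f, g}  B4 = {d, f, g}  B5 = {a, f, g}
Tree: B1–B2, B2–B3, B3–B4, B4–B5

Each bag holds 3 vertices, so the decomposition has width 2, which upper-bounds the treewidth. For the lower bound, G contains the cycle f–b–g–e–f, so G is not a forest; only forests have treewidth ≤ 1, hence tw(G) ≥ 2. Therefore the treewidth is 2.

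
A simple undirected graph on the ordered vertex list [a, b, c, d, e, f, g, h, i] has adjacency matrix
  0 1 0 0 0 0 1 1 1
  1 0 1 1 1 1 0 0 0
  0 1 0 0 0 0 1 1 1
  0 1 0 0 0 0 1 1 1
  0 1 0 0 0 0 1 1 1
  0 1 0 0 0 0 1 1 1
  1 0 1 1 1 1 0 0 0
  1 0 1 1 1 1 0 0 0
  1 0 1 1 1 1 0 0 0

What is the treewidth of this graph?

4

A width-4 tree decomposition is:
Bags: B1 = {b, c, g, h, i}  B2 = {b, f, g, h, i}  B3 = {b, e, g, h, i}  B4 = {a, b, g, h, i}  B5 = {b, d, g, h, i}
Tree: B1–B2, B2–B3, B3–B4, B4–B5
Each bag holds 5 vertices, so the decomposition has width 4, which upper-bounds the treewidth. For the lower bound: the 5 vertex sets {c,i}, {f,h}, {b,e}, {g}, {a} are disjoint, each induces a connected subgraph, and every pair is joined by at least one edge of G. Contracting each set to a single vertex therefore yields K_{5} as a minor, and since treewidth is minor-monotone, tw(G) ≥ tw(K_{5}) = 4. Therefore the treewidth is 4.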